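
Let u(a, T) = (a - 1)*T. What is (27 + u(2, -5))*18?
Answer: 396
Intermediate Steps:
u(a, T) = T*(-1 + a) (u(a, T) = (-1 + a)*T = T*(-1 + a))
(27 + u(2, -5))*18 = (27 - 5*(-1 + 2))*18 = (27 - 5*1)*18 = (27 - 5)*18 = 22*18 = 396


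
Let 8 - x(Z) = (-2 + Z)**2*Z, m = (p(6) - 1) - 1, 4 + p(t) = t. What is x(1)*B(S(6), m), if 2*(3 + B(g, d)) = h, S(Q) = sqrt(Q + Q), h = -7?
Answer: -91/2 ≈ -45.500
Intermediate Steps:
p(t) = -4 + t
m = 0 (m = ((-4 + 6) - 1) - 1 = (2 - 1) - 1 = 1 - 1 = 0)
S(Q) = sqrt(2)*sqrt(Q) (S(Q) = sqrt(2*Q) = sqrt(2)*sqrt(Q))
B(g, d) = -13/2 (B(g, d) = -3 + (1/2)*(-7) = -3 - 7/2 = -13/2)
x(Z) = 8 - Z*(-2 + Z)**2 (x(Z) = 8 - (-2 + Z)**2*Z = 8 - Z*(-2 + Z)**2)
x(1)*B(S(6), m) = (8 - 1*1*(-2 + 1)**2)*(-13/2) = (8 - 1*1*(-1)**2)*(-13/2) = (8 - 1*1*1)*(-13/2) = (8 - 1)*(-13/2) = 7*(-13/2) = -91/2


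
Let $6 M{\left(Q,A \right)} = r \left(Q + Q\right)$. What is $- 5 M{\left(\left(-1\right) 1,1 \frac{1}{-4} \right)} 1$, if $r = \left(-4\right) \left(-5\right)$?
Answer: $\frac{100}{3} \approx 33.333$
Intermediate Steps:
$r = 20$
$M{\left(Q,A \right)} = \frac{20 Q}{3}$ ($M{\left(Q,A \right)} = \frac{20 \left(Q + Q\right)}{6} = \frac{20 \cdot 2 Q}{6} = \frac{40 Q}{6} = \frac{20 Q}{3}$)
$- 5 M{\left(\left(-1\right) 1,1 \frac{1}{-4} \right)} 1 = - 5 \frac{20 \left(\left(-1\right) 1\right)}{3} \cdot 1 = - 5 \cdot \frac{20}{3} \left(-1\right) 1 = \left(-5\right) \left(- \frac{20}{3}\right) 1 = \frac{100}{3} \cdot 1 = \frac{100}{3}$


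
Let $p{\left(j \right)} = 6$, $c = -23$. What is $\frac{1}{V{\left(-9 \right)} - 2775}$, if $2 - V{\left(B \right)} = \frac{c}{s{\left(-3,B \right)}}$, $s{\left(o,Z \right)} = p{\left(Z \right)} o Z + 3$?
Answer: $- \frac{165}{457522} \approx -0.00036064$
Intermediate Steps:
$s{\left(o,Z \right)} = 3 + 6 Z o$ ($s{\left(o,Z \right)} = 6 o Z + 3 = 6 Z o + 3 = 3 + 6 Z o$)
$V{\left(B \right)} = 2 + \frac{23}{3 - 18 B}$ ($V{\left(B \right)} = 2 - - \frac{23}{3 + 6 B \left(-3\right)} = 2 - - \frac{23}{3 - 18 B} = 2 + \frac{23}{3 - 18 B}$)
$\frac{1}{V{\left(-9 \right)} - 2775} = \frac{1}{\frac{29 - -324}{3 \left(1 - -54\right)} - 2775} = \frac{1}{\frac{29 + 324}{3 \left(1 + 54\right)} - 2775} = \frac{1}{\frac{1}{3} \cdot \frac{1}{55} \cdot 353 - 2775} = \frac{1}{\frac{353}{165} - 2775} = \frac{1}{- \frac{457522}{165}} = - \frac{165}{457522}$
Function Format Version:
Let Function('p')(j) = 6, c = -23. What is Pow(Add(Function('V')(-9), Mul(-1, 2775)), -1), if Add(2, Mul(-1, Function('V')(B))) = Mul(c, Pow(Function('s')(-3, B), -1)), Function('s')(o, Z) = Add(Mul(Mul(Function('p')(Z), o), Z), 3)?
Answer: Rational(-165, 457522) ≈ -0.00036064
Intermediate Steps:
Function('s')(o, Z) = Add(3, Mul(6, Z, o)) (Function('s')(o, Z) = Add(Mul(Mul(6, o), Z), 3) = Add(Mul(6, Z, o), 3) = Add(3, Mul(6, Z, o)))
Function('V')(B) = Add(2, Mul(23, Pow(Add(3, Mul(-18, B)), -1))) (Function('V')(B) = Add(2, Mul(-1, Mul(-23, Pow(Add(3, Mul(6, B, -3)), -1)))) = Add(2, Mul(-1, Mul(-23, Pow(Add(3, Mul(-18, B)), -1)))) = Add(2, Mul(23, Pow(Add(3, Mul(-18, B)), -1))))
Pow(Add(Function('V')(-9), Mul(-1, 2775)), -1) = Pow(Add(Mul(Rational(1, 3), Pow(Add(1, Mul(-6, -9)), -1), Add(29, Mul(-36, -9))), Mul(-1, 2775)), -1) = Pow(Add(Mul(Rational(1, 3), Pow(Add(1, 54), -1), Add(29, 324)), -2775), -1) = Pow(Add(Mul(Rational(1, 3), Pow(55, -1), 353), -2775), -1) = Pow(Add(Mul(Rational(1, 3), Rational(1, 55), 353), -2775), -1) = Pow(Add(Rational(353, 165), -2775), -1) = Pow(Rational(-457522, 165), -1) = Rational(-165, 457522)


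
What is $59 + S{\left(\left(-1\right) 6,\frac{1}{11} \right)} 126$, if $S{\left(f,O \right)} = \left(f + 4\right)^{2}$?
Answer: $563$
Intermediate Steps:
$S{\left(f,O \right)} = \left(4 + f\right)^{2}$
$59 + S{\left(\left(-1\right) 6,\frac{1}{11} \right)} 126 = 59 + \left(4 - 6\right)^{2} \cdot 126 = 59 + \left(-2\right)^{2} \cdot 126 = 59 + 4 \cdot 126 = 59 + 504 = 563$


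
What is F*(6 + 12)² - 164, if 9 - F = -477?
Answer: 157300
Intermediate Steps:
F = 486 (F = 9 - 1*(-477) = 9 + 477 = 486)
F*(6 + 12)² - 164 = 486*(6 + 12)² - 164 = 486*18² - 164 = 486*324 - 164 = 157464 - 164 = 157300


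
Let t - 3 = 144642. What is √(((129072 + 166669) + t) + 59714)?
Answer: 10*√5001 ≈ 707.18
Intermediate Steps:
t = 144645 (t = 3 + 144642 = 144645)
√(((129072 + 166669) + t) + 59714) = √(((129072 + 166669) + 144645) + 59714) = √((295741 + 144645) + 59714) = √(440386 + 59714) = √500100 = 10*√5001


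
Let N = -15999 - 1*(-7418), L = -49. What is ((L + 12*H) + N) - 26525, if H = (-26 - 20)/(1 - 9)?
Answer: -35086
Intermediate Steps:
H = 23/4 (H = -46/(-8) = -46*(-⅛) = 23/4 ≈ 5.7500)
N = -8581 (N = -15999 + 7418 = -8581)
((L + 12*H) + N) - 26525 = ((-49 + 12*(23/4)) - 8581) - 26525 = ((-49 + 69) - 8581) - 26525 = (20 - 8581) - 26525 = -8561 - 26525 = -35086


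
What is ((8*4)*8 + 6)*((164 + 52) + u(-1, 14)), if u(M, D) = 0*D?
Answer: 56592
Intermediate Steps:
u(M, D) = 0
((8*4)*8 + 6)*((164 + 52) + u(-1, 14)) = ((8*4)*8 + 6)*((164 + 52) + 0) = (32*8 + 6)*(216 + 0) = (256 + 6)*216 = 262*216 = 56592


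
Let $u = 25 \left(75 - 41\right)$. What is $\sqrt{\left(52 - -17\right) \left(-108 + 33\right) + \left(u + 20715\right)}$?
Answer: $\sqrt{16390} \approx 128.02$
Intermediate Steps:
$u = 850$ ($u = 25 \cdot 34 = 850$)
$\sqrt{\left(52 - -17\right) \left(-108 + 33\right) + \left(u + 20715\right)} = \sqrt{\left(52 - -17\right) \left(-108 + 33\right) + \left(850 + 20715\right)} = \sqrt{\left(52 + 17\right) \left(-75\right) + 21565} = \sqrt{69 \left(-75\right) + 21565} = \sqrt{-5175 + 21565} = \sqrt{16390}$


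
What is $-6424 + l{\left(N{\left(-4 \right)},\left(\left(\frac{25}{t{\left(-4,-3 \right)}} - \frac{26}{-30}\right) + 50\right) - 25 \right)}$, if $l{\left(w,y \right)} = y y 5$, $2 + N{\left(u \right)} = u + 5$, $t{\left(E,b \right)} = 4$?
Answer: $- \frac{911951}{720} \approx -1266.6$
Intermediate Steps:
$N{\left(u \right)} = 3 + u$ ($N{\left(u \right)} = -2 + \left(u + 5\right) = -2 + \left(5 + u\right) = 3 + u$)
$l{\left(w,y \right)} = 5 y^{2}$ ($l{\left(w,y \right)} = y^{2} \cdot 5 = 5 y^{2}$)
$-6424 + l{\left(N{\left(-4 \right)},\left(\left(\frac{25}{t{\left(-4,-3 \right)}} - \frac{26}{-30}\right) + 50\right) - 25 \right)} = -6424 + 5 \left(\left(\left(\frac{25}{4} - \frac{26}{-30}\right) + 50\right) - 25\right)^{2} = -6424 + 5 \left(\left(\left(25 \cdot \frac{1}{4} - - \frac{13}{15}\right) + 50\right) - 25\right)^{2} = -6424 + 5 \left(\left(\left(\frac{25}{4} + \frac{13}{15}\right) + 50\right) - 25\right)^{2} = -6424 + 5 \left(\left(\frac{427}{60} + 50\right) - 25\right)^{2} = -6424 + 5 \left(\frac{3427}{60} - 25\right)^{2} = -6424 + 5 \left(\frac{1927}{60}\right)^{2} = -6424 + 5 \cdot \frac{3713329}{3600} = -6424 + \frac{3713329}{720} = - \frac{911951}{720}$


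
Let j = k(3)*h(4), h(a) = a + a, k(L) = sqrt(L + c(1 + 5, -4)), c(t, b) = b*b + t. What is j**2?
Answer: 1600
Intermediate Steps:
c(t, b) = t + b**2 (c(t, b) = b**2 + t = t + b**2)
k(L) = sqrt(22 + L) (k(L) = sqrt(L + ((1 + 5) + (-4)**2)) = sqrt(L + (6 + 16)) = sqrt(L + 22) = sqrt(22 + L))
h(a) = 2*a
j = 40 (j = sqrt(22 + 3)*(2*4) = sqrt(25)*8 = 5*8 = 40)
j**2 = 40**2 = 1600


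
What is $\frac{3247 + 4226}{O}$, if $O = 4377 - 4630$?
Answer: $- \frac{7473}{253} \approx -29.538$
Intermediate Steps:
$O = -253$ ($O = 4377 - 4630 = -253$)
$\frac{3247 + 4226}{O} = \frac{3247 + 4226}{-253} = 7473 \left(- \frac{1}{253}\right) = - \frac{7473}{253}$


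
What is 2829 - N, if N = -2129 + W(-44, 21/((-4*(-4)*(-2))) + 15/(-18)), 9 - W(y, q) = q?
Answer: 474961/96 ≈ 4947.5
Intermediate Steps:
W(y, q) = 9 - q
N = -203377/96 (N = -2129 + (9 - (21/((-4*(-4)*(-2))) + 15/(-18))) = -2129 + (9 - (21/((16*(-2))) + 15*(-1/18))) = -2129 + (9 - (21/(-32) - ⅚)) = -2129 + (9 - (21*(-1/32) - ⅚)) = -2129 + (9 - (-21/32 - ⅚)) = -2129 + (9 - 1*(-143/96)) = -2129 + (9 + 143/96) = -2129 + 1007/96 = -203377/96 ≈ -2118.5)
2829 - N = 2829 - 1*(-203377/96) = 2829 + 203377/96 = 474961/96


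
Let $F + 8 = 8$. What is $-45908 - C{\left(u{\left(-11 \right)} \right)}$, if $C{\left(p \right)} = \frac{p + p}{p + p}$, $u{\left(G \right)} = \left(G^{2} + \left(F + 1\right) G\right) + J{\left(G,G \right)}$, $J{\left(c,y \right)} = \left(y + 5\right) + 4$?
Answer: $-45909$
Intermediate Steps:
$F = 0$ ($F = -8 + 8 = 0$)
$J{\left(c,y \right)} = 9 + y$ ($J{\left(c,y \right)} = \left(5 + y\right) + 4 = 9 + y$)
$u{\left(G \right)} = 9 + G^{2} + 2 G$ ($u{\left(G \right)} = \left(G^{2} + \left(0 + 1\right) G\right) + \left(9 + G\right) = \left(G^{2} + 1 G\right) + \left(9 + G\right) = \left(G^{2} + G\right) + \left(9 + G\right) = \left(G + G^{2}\right) + \left(9 + G\right) = 9 + G^{2} + 2 G$)
$C{\left(p \right)} = 1$ ($C{\left(p \right)} = \frac{2 p}{2 p} = 2 p \frac{1}{2 p} = 1$)
$-45908 - C{\left(u{\left(-11 \right)} \right)} = -45908 - 1 = -45909$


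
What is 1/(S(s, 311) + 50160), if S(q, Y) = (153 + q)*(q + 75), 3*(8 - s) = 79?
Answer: 9/520120 ≈ 1.7304e-5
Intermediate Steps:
s = -55/3 (s = 8 - ⅓*79 = 8 - 79/3 = -55/3 ≈ -18.333)
S(q, Y) = (75 + q)*(153 + q) (S(q, Y) = (153 + q)*(75 + q) = (75 + q)*(153 + q))
1/(S(s, 311) + 50160) = 1/((11475 + (-55/3)² + 228*(-55/3)) + 50160) = 1/((11475 + 3025/9 - 4180) + 50160) = 1/(68680/9 + 50160) = 1/(520120/9) = 9/520120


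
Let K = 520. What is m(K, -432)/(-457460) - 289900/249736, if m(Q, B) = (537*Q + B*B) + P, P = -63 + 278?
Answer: -31126794893/14280528820 ≈ -2.1797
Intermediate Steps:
P = 215
m(Q, B) = 215 + B² + 537*Q (m(Q, B) = (537*Q + B*B) + 215 = (537*Q + B²) + 215 = (B² + 537*Q) + 215 = 215 + B² + 537*Q)
m(K, -432)/(-457460) - 289900/249736 = (215 + (-432)² + 537*520)/(-457460) - 289900/249736 = (215 + 186624 + 279240)*(-1/457460) - 289900*1/249736 = 466079*(-1/457460) - 72475/62434 = -466079/457460 - 72475/62434 = -31126794893/14280528820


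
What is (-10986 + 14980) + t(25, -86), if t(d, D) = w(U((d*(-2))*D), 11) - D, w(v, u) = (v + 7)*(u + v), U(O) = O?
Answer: 18571557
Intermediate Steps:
w(v, u) = (7 + v)*(u + v)
t(d, D) = 77 - D - 36*D*d + 4*D²*d² (t(d, D) = (((d*(-2))*D)² + 7*11 + 7*((d*(-2))*D) + 11*((d*(-2))*D)) - D = (((-2*d)*D)² + 77 + 7*((-2*d)*D) + 11*((-2*d)*D)) - D = ((-2*D*d)² + 77 + 7*(-2*D*d) + 11*(-2*D*d)) - D = (4*D²*d² + 77 - 14*D*d - 22*D*d) - D = (77 - 36*D*d + 4*D²*d²) - D = 77 - D - 36*D*d + 4*D²*d²)
(-10986 + 14980) + t(25, -86) = (-10986 + 14980) + (77 - 1*(-86) - 36*(-86)*25 + 4*(-86)²*25²) = 3994 + (77 + 86 + 77400 + 4*7396*625) = 3994 + (77 + 86 + 77400 + 18490000) = 3994 + 18567563 = 18571557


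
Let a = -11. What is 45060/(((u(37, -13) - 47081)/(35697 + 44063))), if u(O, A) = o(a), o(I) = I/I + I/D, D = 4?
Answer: -4791980800/62777 ≈ -76333.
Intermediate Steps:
o(I) = 1 + I/4 (o(I) = I/I + I/4 = 1 + I*(¼) = 1 + I/4)
u(O, A) = -7/4 (u(O, A) = 1 + (¼)*(-11) = 1 - 11/4 = -7/4)
45060/(((u(37, -13) - 47081)/(35697 + 44063))) = 45060/(((-7/4 - 47081)/(35697 + 44063))) = 45060/((-188331/4/79760)) = 45060/((-188331/4*1/79760)) = 45060/(-188331/319040) = 45060*(-319040/188331) = -4791980800/62777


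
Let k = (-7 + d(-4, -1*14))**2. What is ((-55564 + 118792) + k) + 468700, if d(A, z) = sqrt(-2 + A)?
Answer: 531971 - 14*I*sqrt(6) ≈ 5.3197e+5 - 34.293*I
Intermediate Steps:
k = (-7 + I*sqrt(6))**2 (k = (-7 + sqrt(-2 - 4))**2 = (-7 + sqrt(-6))**2 = (-7 + I*sqrt(6))**2 ≈ 43.0 - 34.293*I)
((-55564 + 118792) + k) + 468700 = ((-55564 + 118792) + (7 - I*sqrt(6))**2) + 468700 = (63228 + (7 - I*sqrt(6))**2) + 468700 = 531928 + (7 - I*sqrt(6))**2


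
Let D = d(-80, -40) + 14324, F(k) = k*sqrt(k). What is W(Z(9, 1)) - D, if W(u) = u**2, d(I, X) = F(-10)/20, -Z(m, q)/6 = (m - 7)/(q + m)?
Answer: -358064/25 + I*sqrt(10)/2 ≈ -14323.0 + 1.5811*I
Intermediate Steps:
F(k) = k**(3/2)
Z(m, q) = -6*(-7 + m)/(m + q) (Z(m, q) = -6*(m - 7)/(q + m) = -6*(-7 + m)/(m + q))
d(I, X) = -I*sqrt(10)/2 (d(I, X) = (-10)**(3/2)/20 = -10*I*sqrt(10)*(1/20) = -I*sqrt(10)/2)
D = 14324 - I*sqrt(10)/2 (D = -I*sqrt(10)/2 + 14324 = 14324 - I*sqrt(10)/2 ≈ 14324.0 - 1.5811*I)
W(Z(9, 1)) - D = (6*(7 - 1*9)/(9 + 1))**2 - (14324 - I*sqrt(10)/2) = (6*(7 - 9)/10)**2 + (-14324 + I*sqrt(10)/2) = (6*(1/10)*(-2))**2 + (-14324 + I*sqrt(10)/2) = (-6/5)**2 + (-14324 + I*sqrt(10)/2) = 36/25 + (-14324 + I*sqrt(10)/2) = -358064/25 + I*sqrt(10)/2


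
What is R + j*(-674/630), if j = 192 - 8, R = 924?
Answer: 229052/315 ≈ 727.15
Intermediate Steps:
j = 184
R + j*(-674/630) = 924 + 184*(-674/630) = 924 + 184*(-674*1/630) = 924 + 184*(-337/315) = 924 - 62008/315 = 229052/315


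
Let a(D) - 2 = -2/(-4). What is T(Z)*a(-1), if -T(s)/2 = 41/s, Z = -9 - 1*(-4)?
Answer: 41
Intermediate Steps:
Z = -5 (Z = -9 + 4 = -5)
T(s) = -82/s
a(D) = 5/2 (a(D) = 2 - 2/(-4) = 2 - 2*(-¼) = 2 + ½ = 5/2)
T(Z)*a(-1) = -82/(-5)*(5/2) = -82*(-⅕)*(5/2) = (82/5)*(5/2) = 41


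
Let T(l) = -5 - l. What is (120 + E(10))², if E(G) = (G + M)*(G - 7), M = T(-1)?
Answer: 19044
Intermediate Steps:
M = -4 (M = -5 - 1*(-1) = -5 + 1 = -4)
E(G) = (-7 + G)*(-4 + G) (E(G) = (G - 4)*(G - 7) = (-4 + G)*(-7 + G) = (-7 + G)*(-4 + G))
(120 + E(10))² = (120 + (28 + 10² - 11*10))² = (120 + (28 + 100 - 110))² = (120 + 18)² = 138² = 19044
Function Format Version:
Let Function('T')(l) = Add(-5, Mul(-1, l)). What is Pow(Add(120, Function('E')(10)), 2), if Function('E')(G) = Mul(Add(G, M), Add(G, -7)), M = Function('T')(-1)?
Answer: 19044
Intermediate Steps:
M = -4 (M = Add(-5, Mul(-1, -1)) = Add(-5, 1) = -4)
Function('E')(G) = Mul(Add(-7, G), Add(-4, G)) (Function('E')(G) = Mul(Add(G, -4), Add(G, -7)) = Mul(Add(-4, G), Add(-7, G)) = Mul(Add(-7, G), Add(-4, G)))
Pow(Add(120, Function('E')(10)), 2) = Pow(Add(120, Add(28, Pow(10, 2), Mul(-11, 10))), 2) = Pow(Add(120, Add(28, 100, -110)), 2) = Pow(Add(120, 18), 2) = Pow(138, 2) = 19044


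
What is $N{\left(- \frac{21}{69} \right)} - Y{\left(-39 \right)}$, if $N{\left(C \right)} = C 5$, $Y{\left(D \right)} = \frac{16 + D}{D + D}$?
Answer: $- \frac{3259}{1794} \approx -1.8166$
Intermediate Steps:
$Y{\left(D \right)} = \frac{16 + D}{2 D}$
$N{\left(C \right)} = 5 C$
$N{\left(- \frac{21}{69} \right)} - Y{\left(-39 \right)} = 5 \left(- \frac{21}{69}\right) - \frac{16 - 39}{2 \left(-39\right)} = 5 \left(\left(-21\right) \frac{1}{69}\right) - \frac{1}{2} \left(- \frac{1}{39}\right) \left(-23\right) = 5 \left(- \frac{7}{23}\right) - \frac{23}{78} = - \frac{35}{23} - \frac{23}{78} = - \frac{3259}{1794}$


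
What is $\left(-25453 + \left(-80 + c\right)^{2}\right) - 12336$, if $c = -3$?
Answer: $-30900$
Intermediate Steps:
$\left(-25453 + \left(-80 + c\right)^{2}\right) - 12336 = \left(-25453 + \left(-80 - 3\right)^{2}\right) - 12336 = \left(-25453 + \left(-83\right)^{2}\right) - 12336 = \left(-25453 + 6889\right) - 12336 = -18564 - 12336 = -30900$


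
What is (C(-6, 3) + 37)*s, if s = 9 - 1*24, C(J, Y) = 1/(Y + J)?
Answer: -550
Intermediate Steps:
C(J, Y) = 1/(J + Y)
s = -15 (s = 9 - 24 = -15)
(C(-6, 3) + 37)*s = (1/(-6 + 3) + 37)*(-15) = (1/(-3) + 37)*(-15) = (-⅓ + 37)*(-15) = (110/3)*(-15) = -550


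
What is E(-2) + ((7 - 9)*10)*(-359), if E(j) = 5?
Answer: 7185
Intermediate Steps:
E(-2) + ((7 - 9)*10)*(-359) = 5 + ((7 - 9)*10)*(-359) = 5 - 2*10*(-359) = 5 - 20*(-359) = 5 + 7180 = 7185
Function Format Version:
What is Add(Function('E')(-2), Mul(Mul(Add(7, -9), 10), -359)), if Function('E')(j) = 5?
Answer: 7185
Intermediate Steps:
Add(Function('E')(-2), Mul(Mul(Add(7, -9), 10), -359)) = Add(5, Mul(Mul(Add(7, -9), 10), -359)) = Add(5, Mul(Mul(-2, 10), -359)) = Add(5, Mul(-20, -359)) = Add(5, 7180) = 7185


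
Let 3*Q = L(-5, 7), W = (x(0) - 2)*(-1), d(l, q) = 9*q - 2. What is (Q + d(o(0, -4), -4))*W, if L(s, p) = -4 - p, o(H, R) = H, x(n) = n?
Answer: -250/3 ≈ -83.333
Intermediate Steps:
d(l, q) = -2 + 9*q
W = 2 (W = (0 - 2)*(-1) = -2*(-1) = 2)
Q = -11/3 (Q = (-4 - 1*7)/3 = (-4 - 7)/3 = (1/3)*(-11) = -11/3 ≈ -3.6667)
(Q + d(o(0, -4), -4))*W = (-11/3 + (-2 + 9*(-4)))*2 = (-11/3 + (-2 - 36))*2 = (-11/3 - 38)*2 = -125/3*2 = -250/3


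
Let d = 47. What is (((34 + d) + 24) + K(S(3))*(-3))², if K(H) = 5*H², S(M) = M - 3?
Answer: 11025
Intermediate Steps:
S(M) = -3 + M
(((34 + d) + 24) + K(S(3))*(-3))² = (((34 + 47) + 24) + (5*(-3 + 3)²)*(-3))² = ((81 + 24) + (5*0²)*(-3))² = (105 + (5*0)*(-3))² = (105 + 0*(-3))² = (105 + 0)² = 105² = 11025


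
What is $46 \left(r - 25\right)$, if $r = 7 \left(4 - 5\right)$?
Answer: $-1472$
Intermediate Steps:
$r = -7$ ($r = 7 \left(-1\right) = -7$)
$46 \left(r - 25\right) = 46 \left(-7 - 25\right) = 46 \left(-32\right) = -1472$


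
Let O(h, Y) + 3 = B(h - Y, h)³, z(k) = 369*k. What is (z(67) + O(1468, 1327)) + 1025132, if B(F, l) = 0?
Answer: 1049852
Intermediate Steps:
O(h, Y) = -3 (O(h, Y) = -3 + 0³ = -3 + 0 = -3)
(z(67) + O(1468, 1327)) + 1025132 = (369*67 - 3) + 1025132 = (24723 - 3) + 1025132 = 24720 + 1025132 = 1049852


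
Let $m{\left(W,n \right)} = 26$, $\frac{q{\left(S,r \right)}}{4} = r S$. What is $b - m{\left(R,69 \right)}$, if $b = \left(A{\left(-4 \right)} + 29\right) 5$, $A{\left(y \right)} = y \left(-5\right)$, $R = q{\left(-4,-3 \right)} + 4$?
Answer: $219$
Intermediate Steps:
$q{\left(S,r \right)} = 4 S r$ ($q{\left(S,r \right)} = 4 r S = 4 S r$)
$R = 52$ ($R = 4 \left(-4\right) \left(-3\right) + 4 = 48 + 4 = 52$)
$A{\left(y \right)} = - 5 y$
$b = 245$ ($b = \left(\left(-5\right) \left(-4\right) + 29\right) 5 = \left(20 + 29\right) 5 = 49 \cdot 5 = 245$)
$b - m{\left(R,69 \right)} = 245 - 26 = 219$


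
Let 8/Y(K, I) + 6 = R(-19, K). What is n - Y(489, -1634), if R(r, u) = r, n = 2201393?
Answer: 55034833/25 ≈ 2.2014e+6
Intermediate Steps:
Y(K, I) = -8/25 (Y(K, I) = 8/(-6 - 19) = 8/(-25) = 8*(-1/25) = -8/25)
n - Y(489, -1634) = 2201393 - 1*(-8/25) = 2201393 + 8/25 = 55034833/25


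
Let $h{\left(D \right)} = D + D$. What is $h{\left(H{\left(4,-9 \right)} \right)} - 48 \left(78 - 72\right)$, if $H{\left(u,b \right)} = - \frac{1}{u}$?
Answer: $- \frac{577}{2} \approx -288.5$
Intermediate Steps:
$h{\left(D \right)} = 2 D$
$h{\left(H{\left(4,-9 \right)} \right)} - 48 \left(78 - 72\right) = 2 \left(- \frac{1}{4}\right) - 48 \left(78 - 72\right) = 2 \left(\left(-1\right) \frac{1}{4}\right) - 288 = 2 \left(- \frac{1}{4}\right) - 288 = - \frac{1}{2} - 288 = - \frac{577}{2}$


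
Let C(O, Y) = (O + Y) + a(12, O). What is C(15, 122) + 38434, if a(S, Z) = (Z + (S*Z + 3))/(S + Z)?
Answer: 115735/3 ≈ 38578.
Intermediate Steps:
a(S, Z) = (3 + Z + S*Z)/(S + Z) (a(S, Z) = (Z + (3 + S*Z))/(S + Z) = (3 + Z + S*Z)/(S + Z))
C(O, Y) = O + Y + (3 + 13*O)/(12 + O) (C(O, Y) = (O + Y) + (3 + O + 12*O)/(12 + O) = (O + Y) + (3 + 13*O)/(12 + O) = O + Y + (3 + 13*O)/(12 + O))
C(15, 122) + 38434 = (3 + 13*15 + (12 + 15)*(15 + 122))/(12 + 15) + 38434 = (3 + 195 + 27*137)/27 + 38434 = (3 + 195 + 3699)/27 + 38434 = (1/27)*3897 + 38434 = 433/3 + 38434 = 115735/3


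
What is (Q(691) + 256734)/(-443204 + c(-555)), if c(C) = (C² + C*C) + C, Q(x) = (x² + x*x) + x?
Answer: 1212387/172291 ≈ 7.0369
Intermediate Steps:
Q(x) = x + 2*x² (Q(x) = (x² + x²) + x = 2*x² + x = x + 2*x²)
c(C) = C + 2*C² (c(C) = (C² + C²) + C = 2*C² + C = C + 2*C²)
(Q(691) + 256734)/(-443204 + c(-555)) = (691*(1 + 2*691) + 256734)/(-443204 - 555*(1 + 2*(-555))) = (691*(1 + 1382) + 256734)/(-443204 - 555*(1 - 1110)) = (691*1383 + 256734)/(-443204 - 555*(-1109)) = (955653 + 256734)/(-443204 + 615495) = 1212387/172291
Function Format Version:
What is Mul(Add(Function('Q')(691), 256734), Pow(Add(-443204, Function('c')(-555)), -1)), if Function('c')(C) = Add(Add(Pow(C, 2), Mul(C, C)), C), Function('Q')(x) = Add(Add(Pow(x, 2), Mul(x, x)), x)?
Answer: Rational(1212387, 172291) ≈ 7.0369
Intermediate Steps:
Function('Q')(x) = Add(x, Mul(2, Pow(x, 2))) (Function('Q')(x) = Add(Add(Pow(x, 2), Pow(x, 2)), x) = Add(Mul(2, Pow(x, 2)), x) = Add(x, Mul(2, Pow(x, 2))))
Function('c')(C) = Add(C, Mul(2, Pow(C, 2))) (Function('c')(C) = Add(Add(Pow(C, 2), Pow(C, 2)), C) = Add(Mul(2, Pow(C, 2)), C) = Add(C, Mul(2, Pow(C, 2))))
Mul(Add(Function('Q')(691), 256734), Pow(Add(-443204, Function('c')(-555)), -1)) = Mul(Add(Mul(691, Add(1, Mul(2, 691))), 256734), Pow(Add(-443204, Mul(-555, Add(1, Mul(2, -555)))), -1)) = Mul(Add(Mul(691, Add(1, 1382)), 256734), Pow(Add(-443204, Mul(-555, Add(1, -1110))), -1)) = Mul(Add(Mul(691, 1383), 256734), Pow(Add(-443204, Mul(-555, -1109)), -1)) = Mul(Add(955653, 256734), Pow(Add(-443204, 615495), -1)) = Mul(1212387, Pow(172291, -1)) = Mul(1212387, Rational(1, 172291)) = Rational(1212387, 172291)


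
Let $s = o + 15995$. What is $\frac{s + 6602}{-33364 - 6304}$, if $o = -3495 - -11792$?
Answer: $- \frac{15447}{19834} \approx -0.77881$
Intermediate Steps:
$o = 8297$ ($o = -3495 + 11792 = 8297$)
$s = 24292$ ($s = 8297 + 15995 = 24292$)
$\frac{s + 6602}{-33364 - 6304} = \frac{24292 + 6602}{-33364 - 6304} = \frac{30894}{-39668} = 30894 \left(- \frac{1}{39668}\right) = - \frac{15447}{19834}$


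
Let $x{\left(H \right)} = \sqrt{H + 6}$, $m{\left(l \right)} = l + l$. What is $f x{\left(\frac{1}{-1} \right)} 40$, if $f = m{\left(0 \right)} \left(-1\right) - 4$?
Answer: $- 160 \sqrt{5} \approx -357.77$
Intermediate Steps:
$m{\left(l \right)} = 2 l$
$f = -4$ ($f = 2 \cdot 0 \left(-1\right) - 4 = 0 \left(-1\right) - 4 = 0 - 4 = -4$)
$x{\left(H \right)} = \sqrt{6 + H}$
$f x{\left(\frac{1}{-1} \right)} 40 = - 4 \sqrt{6 + \frac{1}{-1}} \cdot 40 = - 4 \sqrt{6 - 1} \cdot 40 = - 4 \sqrt{5} \cdot 40 = - 160 \sqrt{5}$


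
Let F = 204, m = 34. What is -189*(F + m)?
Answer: -44982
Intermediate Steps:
-189*(F + m) = -189*(204 + 34) = -189*238 = -44982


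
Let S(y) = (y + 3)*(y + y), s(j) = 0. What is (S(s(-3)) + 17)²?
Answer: 289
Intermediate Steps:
S(y) = 2*y*(3 + y) (S(y) = (3 + y)*(2*y) = 2*y*(3 + y))
(S(s(-3)) + 17)² = (2*0*(3 + 0) + 17)² = (2*0*3 + 17)² = (0 + 17)² = 17² = 289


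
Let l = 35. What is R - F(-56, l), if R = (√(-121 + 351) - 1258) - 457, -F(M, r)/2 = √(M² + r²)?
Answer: -1715 + √230 + 14*√89 ≈ -1567.8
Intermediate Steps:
F(M, r) = -2*√(M² + r²)
R = -1715 + √230 (R = (√230 - 1258) - 457 = (-1258 + √230) - 457 = -1715 + √230 ≈ -1699.8)
R - F(-56, l) = (-1715 + √230) - (-2)*√((-56)² + 35²) = (-1715 + √230) - (-2)*√(3136 + 1225) = (-1715 + √230) - (-2)*√4361 = (-1715 + √230) - (-2)*7*√89 = (-1715 + √230) - (-14)*√89 = (-1715 + √230) + 14*√89 = -1715 + √230 + 14*√89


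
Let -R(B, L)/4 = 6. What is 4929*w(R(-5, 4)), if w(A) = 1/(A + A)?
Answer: -1643/16 ≈ -102.69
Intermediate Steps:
R(B, L) = -24 (R(B, L) = -4*6 = -24)
w(A) = 1/(2*A)
4929*w(R(-5, 4)) = 4929*((1/2)/(-24)) = 4929*((1/2)*(-1/24)) = 4929*(-1/48) = -1643/16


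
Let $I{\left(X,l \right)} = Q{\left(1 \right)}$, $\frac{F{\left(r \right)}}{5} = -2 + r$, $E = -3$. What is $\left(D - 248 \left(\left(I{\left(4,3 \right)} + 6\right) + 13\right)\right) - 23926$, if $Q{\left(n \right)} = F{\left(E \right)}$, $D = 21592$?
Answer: $-846$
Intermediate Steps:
$F{\left(r \right)} = -10 + 5 r$ ($F{\left(r \right)} = 5 \left(-2 + r\right) = -10 + 5 r$)
$Q{\left(n \right)} = -25$ ($Q{\left(n \right)} = -10 + 5 \left(-3\right) = -10 - 15 = -25$)
$I{\left(X,l \right)} = -25$
$\left(D - 248 \left(\left(I{\left(4,3 \right)} + 6\right) + 13\right)\right) - 23926 = \left(21592 - 248 \left(\left(-25 + 6\right) + 13\right)\right) - 23926 = \left(21592 - 248 \left(-19 + 13\right)\right) - 23926 = \left(21592 - -1488\right) - 23926 = \left(21592 + 1488\right) - 23926 = 23080 - 23926 = -846$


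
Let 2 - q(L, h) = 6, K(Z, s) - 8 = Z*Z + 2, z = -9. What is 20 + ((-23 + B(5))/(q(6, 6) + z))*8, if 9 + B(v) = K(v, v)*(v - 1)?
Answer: -604/13 ≈ -46.462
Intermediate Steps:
K(Z, s) = 10 + Z**2 (K(Z, s) = 8 + (Z*Z + 2) = 8 + (Z**2 + 2) = 8 + (2 + Z**2) = 10 + Z**2)
B(v) = -9 + (-1 + v)*(10 + v**2) (B(v) = -9 + (10 + v**2)*(v - 1) = -9 + (10 + v**2)*(-1 + v) = -9 + (-1 + v)*(10 + v**2))
q(L, h) = -4 (q(L, h) = 2 - 1*6 = 2 - 6 = -4)
20 + ((-23 + B(5))/(q(6, 6) + z))*8 = 20 + ((-23 + (-19 - 1*5**2 + 5*(10 + 5**2)))/(-4 - 9))*8 = 20 + ((-23 + (-19 - 1*25 + 5*(10 + 25)))/(-13))*8 = 20 + ((-23 + (-19 - 25 + 5*35))*(-1/13))*8 = 20 + ((-23 + (-19 - 25 + 175))*(-1/13))*8 = 20 + ((-23 + 131)*(-1/13))*8 = 20 + (108*(-1/13))*8 = 20 - 108/13*8 = 20 - 864/13 = -604/13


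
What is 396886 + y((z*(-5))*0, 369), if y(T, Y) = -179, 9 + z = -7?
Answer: 396707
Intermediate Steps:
z = -16 (z = -9 - 7 = -16)
396886 + y((z*(-5))*0, 369) = 396886 - 179 = 396707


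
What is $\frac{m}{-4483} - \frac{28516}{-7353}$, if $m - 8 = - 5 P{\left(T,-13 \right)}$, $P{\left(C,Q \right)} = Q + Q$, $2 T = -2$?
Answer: $\frac{126822514}{32963499} \approx 3.8474$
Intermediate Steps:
$T = -1$ ($T = \frac{1}{2} \left(-2\right) = -1$)
$P{\left(C,Q \right)} = 2 Q$
$m = 138$ ($m = 8 - 5 \cdot 2 \left(-13\right) = 8 - -130 = 8 + 130 = 138$)
$\frac{m}{-4483} - \frac{28516}{-7353} = \frac{138}{-4483} - \frac{28516}{-7353} = 138 \left(- \frac{1}{4483}\right) - - \frac{28516}{7353} = - \frac{138}{4483} + \frac{28516}{7353} = \frac{126822514}{32963499}$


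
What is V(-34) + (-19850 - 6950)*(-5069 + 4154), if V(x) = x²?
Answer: 24523156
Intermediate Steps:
V(-34) + (-19850 - 6950)*(-5069 + 4154) = (-34)² + (-19850 - 6950)*(-5069 + 4154) = 1156 - 26800*(-915) = 1156 + 24522000 = 24523156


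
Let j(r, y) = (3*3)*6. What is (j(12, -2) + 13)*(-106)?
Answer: -7102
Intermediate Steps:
j(r, y) = 54 (j(r, y) = 9*6 = 54)
(j(12, -2) + 13)*(-106) = (54 + 13)*(-106) = 67*(-106) = -7102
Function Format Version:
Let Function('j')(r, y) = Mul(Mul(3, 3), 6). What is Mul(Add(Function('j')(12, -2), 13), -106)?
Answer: -7102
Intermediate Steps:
Function('j')(r, y) = 54 (Function('j')(r, y) = Mul(9, 6) = 54)
Mul(Add(Function('j')(12, -2), 13), -106) = Mul(Add(54, 13), -106) = Mul(67, -106) = -7102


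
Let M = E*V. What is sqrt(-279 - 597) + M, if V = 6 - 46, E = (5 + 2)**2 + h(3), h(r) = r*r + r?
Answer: -2440 + 2*I*sqrt(219) ≈ -2440.0 + 29.597*I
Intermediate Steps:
h(r) = r + r**2 (h(r) = r**2 + r = r + r**2)
E = 61 (E = (5 + 2)**2 + 3*(1 + 3) = 7**2 + 3*4 = 49 + 12 = 61)
V = -40
M = -2440 (M = 61*(-40) = -2440)
sqrt(-279 - 597) + M = sqrt(-279 - 597) - 2440 = sqrt(-876) - 2440 = 2*I*sqrt(219) - 2440 = -2440 + 2*I*sqrt(219)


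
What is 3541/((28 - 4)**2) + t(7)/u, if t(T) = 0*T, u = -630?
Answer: 3541/576 ≈ 6.1476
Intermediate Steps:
t(T) = 0
3541/((28 - 4)**2) + t(7)/u = 3541/((28 - 4)**2) + 0/(-630) = 3541/(24**2) + 0*(-1/630) = 3541/576 + 0 = 3541/576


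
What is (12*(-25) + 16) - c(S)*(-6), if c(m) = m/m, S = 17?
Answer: -278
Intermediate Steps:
c(m) = 1
(12*(-25) + 16) - c(S)*(-6) = (12*(-25) + 16) - (-6) = (-300 + 16) - 1*(-6) = -284 + 6 = -278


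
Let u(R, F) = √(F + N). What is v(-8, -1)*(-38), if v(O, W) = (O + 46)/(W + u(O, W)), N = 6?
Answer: -361 - 361*√5 ≈ -1168.2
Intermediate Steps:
u(R, F) = √(6 + F) (u(R, F) = √(F + 6) = √(6 + F))
v(O, W) = (46 + O)/(W + √(6 + W)) (v(O, W) = (O + 46)/(W + √(6 + W)) = (46 + O)/(W + √(6 + W)))
v(-8, -1)*(-38) = ((46 - 8)/(-1 + √(6 - 1)))*(-38) = (38/(-1 + √5))*(-38) = -1444/(-1 + √5)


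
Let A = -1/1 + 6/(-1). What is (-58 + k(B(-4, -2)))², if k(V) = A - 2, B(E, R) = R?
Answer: 4489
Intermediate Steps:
A = -7 (A = -1*1 + 6*(-1) = -1 - 6 = -7)
k(V) = -9 (k(V) = -7 - 2 = -9)
(-58 + k(B(-4, -2)))² = (-58 - 9)² = (-67)² = 4489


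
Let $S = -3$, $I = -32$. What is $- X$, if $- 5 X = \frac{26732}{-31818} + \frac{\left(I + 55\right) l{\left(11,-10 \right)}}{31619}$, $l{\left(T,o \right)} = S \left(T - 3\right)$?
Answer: $- \frac{431401322}{2515133355} \approx -0.17152$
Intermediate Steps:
$l{\left(T,o \right)} = 9 - 3 T$ ($l{\left(T,o \right)} = - 3 \left(T - 3\right) = - 3 \left(-3 + T\right) = 9 - 3 T$)
$X = \frac{431401322}{2515133355}$ ($X = - \frac{\frac{26732}{-31818} + \frac{\left(-32 + 55\right) \left(9 - 33\right)}{31619}}{5} = - \frac{26732 \left(- \frac{1}{31818}\right) + 23 \left(9 - 33\right) \frac{1}{31619}}{5} = - \frac{- \frac{13366}{15909} + 23 \left(-24\right) \frac{1}{31619}}{5} = - \frac{- \frac{13366}{15909} - \frac{552}{31619}}{5} = \left(- \frac{1}{5}\right) \left(- \frac{431401322}{503026671}\right) = \frac{431401322}{2515133355} \approx 0.17152$)
$- X = \left(-1\right) \frac{431401322}{2515133355} = - \frac{431401322}{2515133355}$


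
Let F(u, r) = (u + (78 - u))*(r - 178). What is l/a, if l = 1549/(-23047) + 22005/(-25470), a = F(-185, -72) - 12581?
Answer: 12146717/418483876762 ≈ 2.9026e-5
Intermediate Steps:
F(u, r) = -13884 + 78*r (F(u, r) = 78*(-178 + r) = -13884 + 78*r)
a = -32081 (a = (-13884 + 78*(-72)) - 12581 = (-13884 - 5616) - 12581 = -19500 - 12581 = -32081)
l = -12146717/13044602 (l = 1549*(-1/23047) + 22005*(-1/25470) = -1549/23047 - 489/566 = -12146717/13044602 ≈ -0.93117)
l/a = -12146717/13044602/(-32081) = -12146717/13044602*(-1/32081) = 12146717/418483876762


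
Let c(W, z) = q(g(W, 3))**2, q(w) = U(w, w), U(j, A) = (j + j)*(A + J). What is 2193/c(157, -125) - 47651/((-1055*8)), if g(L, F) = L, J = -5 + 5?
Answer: 28951475228081/5127917816440 ≈ 5.6459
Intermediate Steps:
J = 0
U(j, A) = 2*A*j (U(j, A) = (j + j)*(A + 0) = (2*j)*A = 2*A*j)
q(w) = 2*w**2 (q(w) = 2*w*w = 2*w**2)
c(W, z) = 4*W**4 (c(W, z) = (2*W**2)**2 = 4*W**4)
2193/c(157, -125) - 47651/((-1055*8)) = 2193/((4*157**4)) - 47651/((-1055*8)) = 2193/((4*607573201)) - 47651/(-8440) = 2193/2430292804 - 47651*(-1/8440) = 2193*(1/2430292804) + 47651/8440 = 2193/2430292804 + 47651/8440 = 28951475228081/5127917816440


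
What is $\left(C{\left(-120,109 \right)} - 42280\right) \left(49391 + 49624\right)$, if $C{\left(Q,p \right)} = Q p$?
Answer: $-5481470400$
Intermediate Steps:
$\left(C{\left(-120,109 \right)} - 42280\right) \left(49391 + 49624\right) = \left(\left(-120\right) 109 - 42280\right) \left(49391 + 49624\right) = \left(-13080 - 42280\right) 99015 = \left(-55360\right) 99015 = -5481470400$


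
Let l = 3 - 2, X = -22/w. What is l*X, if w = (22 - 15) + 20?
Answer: -22/27 ≈ -0.81481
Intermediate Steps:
w = 27 (w = 7 + 20 = 27)
X = -22/27 ≈ -0.81481
l = 1
l*X = 1*(-22/27) = -22/27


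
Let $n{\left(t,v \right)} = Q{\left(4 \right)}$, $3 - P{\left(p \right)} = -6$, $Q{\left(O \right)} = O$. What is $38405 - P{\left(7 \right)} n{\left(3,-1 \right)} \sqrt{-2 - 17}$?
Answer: $38405 - 36 i \sqrt{19} \approx 38405.0 - 156.92 i$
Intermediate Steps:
$P{\left(p \right)} = 9$ ($P{\left(p \right)} = 3 - -6 = 3 + 6 = 9$)
$n{\left(t,v \right)} = 4$
$38405 - P{\left(7 \right)} n{\left(3,-1 \right)} \sqrt{-2 - 17} = 38405 - 9 \cdot 4 \sqrt{-2 - 17} = 38405 - 36 \sqrt{-19} = 38405 - 36 i \sqrt{19}$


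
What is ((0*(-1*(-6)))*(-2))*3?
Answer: 0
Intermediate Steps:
((0*(-1*(-6)))*(-2))*3 = ((0*6)*(-2))*3 = (0*(-2))*3 = 0*3 = 0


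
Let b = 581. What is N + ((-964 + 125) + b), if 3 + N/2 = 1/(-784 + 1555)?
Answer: -203542/771 ≈ -264.00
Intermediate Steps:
N = -4624/771 (N = -6 + 2/(-784 + 1555) = -6 + 2/771 = -4624/771 ≈ -5.9974)
N + ((-964 + 125) + b) = -4624/771 + ((-964 + 125) + 581) = -4624/771 + (-839 + 581) = -4624/771 - 258 = -203542/771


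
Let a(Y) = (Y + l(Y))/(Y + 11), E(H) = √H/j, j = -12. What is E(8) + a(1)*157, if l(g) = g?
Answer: 157/6 - √2/6 ≈ 25.931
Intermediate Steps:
E(H) = -√H/12 (E(H) = √H/(-12) = -√H/12)
a(Y) = 2*Y/(11 + Y) (a(Y) = (Y + Y)/(Y + 11) = (2*Y)/(11 + Y) = 2*Y/(11 + Y))
E(8) + a(1)*157 = -√2/6 + (2*1/(11 + 1))*157 = -√2/6 + (2*1/12)*157 = -√2/6 + (2*1*(1/12))*157 = -√2/6 + (⅙)*157 = -√2/6 + 157/6 = 157/6 - √2/6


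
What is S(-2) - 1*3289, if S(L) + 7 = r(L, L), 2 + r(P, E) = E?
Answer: -3300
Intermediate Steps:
r(P, E) = -2 + E
S(L) = -9 + L (S(L) = -7 + (-2 + L) = -9 + L)
S(-2) - 1*3289 = (-9 - 2) - 1*3289 = -11 - 3289 = -3300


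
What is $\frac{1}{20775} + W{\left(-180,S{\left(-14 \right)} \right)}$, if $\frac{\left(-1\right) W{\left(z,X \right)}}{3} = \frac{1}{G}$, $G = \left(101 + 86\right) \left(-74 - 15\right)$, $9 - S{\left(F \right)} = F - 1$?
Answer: $\frac{78968}{345758325} \approx 0.00022839$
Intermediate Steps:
$S{\left(F \right)} = 10 - F$ ($S{\left(F \right)} = 9 - \left(F - 1\right) = 9 - \left(-1 + F\right) = 10 - F$)
$G = -16643$ ($G = 187 \left(-89\right) = -16643$)
$W{\left(z,X \right)} = \frac{3}{16643}$ ($W{\left(z,X \right)} = - \frac{3}{-16643} = \left(-3\right) \left(- \frac{1}{16643}\right) = \frac{3}{16643}$)
$\frac{1}{20775} + W{\left(-180,S{\left(-14 \right)} \right)} = \frac{1}{20775} + \frac{3}{16643} = \frac{78968}{345758325}$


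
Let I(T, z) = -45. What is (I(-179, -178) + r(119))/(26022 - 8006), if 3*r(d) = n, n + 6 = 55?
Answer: -43/27024 ≈ -0.0015912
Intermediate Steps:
n = 49 (n = -6 + 55 = 49)
r(d) = 49/3 (r(d) = (⅓)*49 = 49/3)
(I(-179, -178) + r(119))/(26022 - 8006) = (-45 + 49/3)/(26022 - 8006) = -86/3/18016 = -86/3*1/18016 = -43/27024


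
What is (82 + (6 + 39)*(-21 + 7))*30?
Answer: -16440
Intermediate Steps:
(82 + (6 + 39)*(-21 + 7))*30 = (82 + 45*(-14))*30 = (82 - 630)*30 = -548*30 = -16440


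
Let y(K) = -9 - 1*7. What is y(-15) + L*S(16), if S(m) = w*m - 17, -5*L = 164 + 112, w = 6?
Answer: -21884/5 ≈ -4376.8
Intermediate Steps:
L = -276/5 (L = -(164 + 112)/5 = -⅕*276 = -276/5 ≈ -55.200)
y(K) = -16 (y(K) = -9 - 7 = -16)
S(m) = -17 + 6*m (S(m) = 6*m - 17 = -17 + 6*m)
y(-15) + L*S(16) = -16 - 276*(-17 + 6*16)/5 = -16 - 276*(-17 + 96)/5 = -16 - 276/5*79 = -16 - 21804/5 = -21884/5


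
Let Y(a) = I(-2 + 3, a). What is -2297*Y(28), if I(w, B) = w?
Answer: -2297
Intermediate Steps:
Y(a) = 1 (Y(a) = -2 + 3 = 1)
-2297*Y(28) = -2297*1 = -2297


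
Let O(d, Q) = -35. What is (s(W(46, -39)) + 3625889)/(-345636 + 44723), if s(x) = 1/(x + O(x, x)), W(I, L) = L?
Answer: -268315785/22267562 ≈ -12.050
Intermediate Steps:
s(x) = 1/(-35 + x) (s(x) = 1/(x - 35) = 1/(-35 + x))
(s(W(46, -39)) + 3625889)/(-345636 + 44723) = (1/(-35 - 39) + 3625889)/(-345636 + 44723) = (1/(-74) + 3625889)/(-300913) = (-1/74 + 3625889)*(-1/300913) = (268315785/74)*(-1/300913) = -268315785/22267562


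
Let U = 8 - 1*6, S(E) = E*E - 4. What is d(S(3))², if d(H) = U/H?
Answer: 4/25 ≈ 0.16000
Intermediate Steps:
S(E) = -4 + E² (S(E) = E² - 4 = -4 + E²)
U = 2 (U = 8 - 6 = 2)
d(H) = 2/H
d(S(3))² = (2/(-4 + 3²))² = (2/(-4 + 9))² = (2/5)² = (2*(⅕))² = (⅖)² = 4/25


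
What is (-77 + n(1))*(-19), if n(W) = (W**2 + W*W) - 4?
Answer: 1501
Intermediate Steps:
n(W) = -4 + 2*W**2 (n(W) = (W**2 + W**2) - 4 = 2*W**2 - 4 = -4 + 2*W**2)
(-77 + n(1))*(-19) = (-77 + (-4 + 2*1**2))*(-19) = (-77 + (-4 + 2*1))*(-19) = (-77 + (-4 + 2))*(-19) = (-77 - 2)*(-19) = -79*(-19) = 1501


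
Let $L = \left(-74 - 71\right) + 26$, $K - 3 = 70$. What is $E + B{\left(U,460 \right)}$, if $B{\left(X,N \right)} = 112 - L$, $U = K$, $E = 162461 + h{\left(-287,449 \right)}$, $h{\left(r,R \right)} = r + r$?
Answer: $162118$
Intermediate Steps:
$K = 73$ ($K = 3 + 70 = 73$)
$h{\left(r,R \right)} = 2 r$
$L = -119$ ($L = -145 + 26 = -119$)
$E = 161887$ ($E = 162461 + 2 \left(-287\right) = 162461 - 574 = 161887$)
$U = 73$
$B{\left(X,N \right)} = 231$ ($B{\left(X,N \right)} = 112 - -119 = 112 + 119 = 231$)
$E + B{\left(U,460 \right)} = 161887 + 231 = 162118$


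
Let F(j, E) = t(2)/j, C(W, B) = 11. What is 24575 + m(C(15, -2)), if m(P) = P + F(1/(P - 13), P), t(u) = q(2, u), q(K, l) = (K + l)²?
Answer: 24554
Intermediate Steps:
t(u) = (2 + u)²
F(j, E) = 16/j (F(j, E) = (2 + 2)²/j = 4²/j = 16/j)
m(P) = -208 + 17*P (m(P) = P + 16/(1/(P - 13)) = P + 16/(1/(-13 + P)) = P + 16*(-13 + P) = P + (-208 + 16*P) = -208 + 17*P)
24575 + m(C(15, -2)) = 24575 + (-208 + 17*11) = 24575 + (-208 + 187) = 24575 - 21 = 24554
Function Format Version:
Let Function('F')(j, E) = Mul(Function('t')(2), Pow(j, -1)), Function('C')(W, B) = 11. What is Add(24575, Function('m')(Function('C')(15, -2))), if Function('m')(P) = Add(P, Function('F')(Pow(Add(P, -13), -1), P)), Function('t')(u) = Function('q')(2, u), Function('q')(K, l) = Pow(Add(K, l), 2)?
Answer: 24554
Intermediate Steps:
Function('t')(u) = Pow(Add(2, u), 2)
Function('F')(j, E) = Mul(16, Pow(j, -1)) (Function('F')(j, E) = Mul(Pow(Add(2, 2), 2), Pow(j, -1)) = Mul(Pow(4, 2), Pow(j, -1)) = Mul(16, Pow(j, -1)))
Function('m')(P) = Add(-208, Mul(17, P)) (Function('m')(P) = Add(P, Mul(16, Pow(Pow(Add(P, -13), -1), -1))) = Add(P, Mul(16, Pow(Pow(Add(-13, P), -1), -1))) = Add(P, Mul(16, Add(-13, P))) = Add(P, Add(-208, Mul(16, P))) = Add(-208, Mul(17, P)))
Add(24575, Function('m')(Function('C')(15, -2))) = Add(24575, Add(-208, Mul(17, 11))) = Add(24575, Add(-208, 187)) = Add(24575, -21) = 24554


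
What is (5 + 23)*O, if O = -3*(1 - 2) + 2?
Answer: 140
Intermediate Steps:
O = 5 (O = -3*(-1) + 2 = 3 + 2 = 5)
(5 + 23)*O = (5 + 23)*5 = 28*5 = 140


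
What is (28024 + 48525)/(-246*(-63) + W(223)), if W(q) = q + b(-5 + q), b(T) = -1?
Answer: 76549/15720 ≈ 4.8695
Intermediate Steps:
W(q) = -1 + q (W(q) = q - 1 = -1 + q)
(28024 + 48525)/(-246*(-63) + W(223)) = (28024 + 48525)/(-246*(-63) + (-1 + 223)) = 76549/(15498 + 222) = 76549/15720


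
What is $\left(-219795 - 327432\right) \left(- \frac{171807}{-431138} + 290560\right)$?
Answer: $- \frac{68552017770391749}{431138} \approx -1.59 \cdot 10^{11}$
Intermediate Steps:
$\left(-219795 - 327432\right) \left(- \frac{171807}{-431138} + 290560\right) = - 547227 \left(\left(-171807\right) \left(- \frac{1}{431138}\right) + 290560\right) = - 547227 \left(\frac{171807}{431138} + 290560\right) = \left(-547227\right) \frac{125271629087}{431138} = - \frac{68552017770391749}{431138}$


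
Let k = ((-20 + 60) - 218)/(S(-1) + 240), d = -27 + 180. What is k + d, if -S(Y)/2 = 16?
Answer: 15823/104 ≈ 152.14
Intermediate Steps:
S(Y) = -32 (S(Y) = -2*16 = -32)
d = 153
k = -89/104 (k = ((-20 + 60) - 218)/(-32 + 240) = (40 - 218)/208 = -178*1/208 = -89/104 ≈ -0.85577)
k + d = -89/104 + 153 = 15823/104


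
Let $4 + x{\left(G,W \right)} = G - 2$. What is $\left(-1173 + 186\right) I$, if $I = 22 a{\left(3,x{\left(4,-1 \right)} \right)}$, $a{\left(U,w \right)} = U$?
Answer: $-65142$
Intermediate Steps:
$x{\left(G,W \right)} = -6 + G$ ($x{\left(G,W \right)} = -4 + \left(G - 2\right) = -4 + \left(-2 + G\right) = -6 + G$)
$I = 66$ ($I = 22 \cdot 3 = 66$)
$\left(-1173 + 186\right) I = \left(-1173 + 186\right) 66 = \left(-987\right) 66 = -65142$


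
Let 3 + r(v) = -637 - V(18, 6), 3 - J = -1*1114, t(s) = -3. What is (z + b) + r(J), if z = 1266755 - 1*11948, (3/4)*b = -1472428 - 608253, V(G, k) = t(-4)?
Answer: -4560214/3 ≈ -1.5201e+6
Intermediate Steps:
J = 1117 (J = 3 - (-1)*1114 = 3 - 1*(-1114) = 3 + 1114 = 1117)
V(G, k) = -3
b = -8322724/3 (b = 4*(-1472428 - 608253)/3 = (4/3)*(-2080681) = -8322724/3 ≈ -2.7742e+6)
r(v) = -637 (r(v) = -3 + (-637 - 1*(-3)) = -3 + (-637 + 3) = -3 - 634 = -637)
z = 1254807 (z = 1266755 - 11948 = 1254807)
(z + b) + r(J) = (1254807 - 8322724/3) - 637 = -4558303/3 - 637 = -4560214/3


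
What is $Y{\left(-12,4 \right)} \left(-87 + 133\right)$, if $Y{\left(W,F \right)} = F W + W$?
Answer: $-2760$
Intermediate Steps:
$Y{\left(W,F \right)} = W + F W$
$Y{\left(-12,4 \right)} \left(-87 + 133\right) = - 12 \left(1 + 4\right) \left(-87 + 133\right) = \left(-12\right) 5 \cdot 46 = \left(-60\right) 46 = -2760$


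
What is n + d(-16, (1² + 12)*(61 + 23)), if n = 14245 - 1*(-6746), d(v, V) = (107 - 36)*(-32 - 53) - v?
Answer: 14972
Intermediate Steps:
d(v, V) = -6035 - v (d(v, V) = 71*(-85) - v = -6035 - v)
n = 20991 (n = 14245 + 6746 = 20991)
n + d(-16, (1² + 12)*(61 + 23)) = 20991 + (-6035 - 1*(-16)) = 20991 + (-6035 + 16) = 20991 - 6019 = 14972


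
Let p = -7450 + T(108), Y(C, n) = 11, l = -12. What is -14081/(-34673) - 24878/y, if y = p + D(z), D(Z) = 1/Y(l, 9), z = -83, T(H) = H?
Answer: 10625739475/2800226153 ≈ 3.7946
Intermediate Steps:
D(Z) = 1/11
p = -7342 (p = -7450 + 108 = -7342)
y = -80761/11 (y = -7342 + 1/11 = -80761/11 ≈ -7341.9)
-14081/(-34673) - 24878/y = -14081/(-34673) - 24878/(-80761/11) = -14081*(-1/34673) - 24878*(-11/80761) = 14081/34673 + 273658/80761 = 10625739475/2800226153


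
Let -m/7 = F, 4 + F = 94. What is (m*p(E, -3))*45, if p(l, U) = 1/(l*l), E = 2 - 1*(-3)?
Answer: -1134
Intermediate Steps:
F = 90 (F = -4 + 94 = 90)
E = 5 (E = 2 + 3 = 5)
m = -630 (m = -7*90 = -630)
p(l, U) = l⁻² (p(l, U) = 1/(l²) = l⁻²)
(m*p(E, -3))*45 = -630/5²*45 = -630*1/25*45 = -126/5*45 = -1134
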